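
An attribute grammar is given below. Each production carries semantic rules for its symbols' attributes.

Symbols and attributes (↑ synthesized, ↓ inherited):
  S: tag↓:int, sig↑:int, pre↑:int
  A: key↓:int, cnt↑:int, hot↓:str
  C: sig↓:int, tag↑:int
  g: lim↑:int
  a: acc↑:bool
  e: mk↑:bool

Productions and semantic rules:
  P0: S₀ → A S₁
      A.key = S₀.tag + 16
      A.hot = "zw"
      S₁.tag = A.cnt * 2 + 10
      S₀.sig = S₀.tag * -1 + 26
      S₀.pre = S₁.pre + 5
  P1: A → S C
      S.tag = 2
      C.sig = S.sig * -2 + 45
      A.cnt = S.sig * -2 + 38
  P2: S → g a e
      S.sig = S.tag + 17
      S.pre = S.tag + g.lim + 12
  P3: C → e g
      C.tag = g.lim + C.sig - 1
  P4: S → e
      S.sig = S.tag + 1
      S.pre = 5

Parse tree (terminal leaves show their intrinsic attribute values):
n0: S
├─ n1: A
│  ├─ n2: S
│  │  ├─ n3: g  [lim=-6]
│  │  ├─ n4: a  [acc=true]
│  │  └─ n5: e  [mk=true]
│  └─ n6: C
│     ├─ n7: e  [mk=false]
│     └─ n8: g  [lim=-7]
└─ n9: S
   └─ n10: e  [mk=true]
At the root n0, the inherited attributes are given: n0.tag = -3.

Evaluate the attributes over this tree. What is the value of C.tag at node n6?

1. n0.tag = -3  [given at root]
2. n1.key = 13  [S₀.tag + 16]
3. n1.hot = "zw"  ["zw"]
4. n2.tag = 2  [2]
5. n3.lim = -6  [terminal]
6. n4.acc = true  [terminal]
7. n5.mk = true  [terminal]
8. n2.sig = 19  [S.tag + 17]
9. n2.pre = 8  [S.tag + g.lim + 12]
10. n6.sig = 7  [S.sig * -2 + 45]
11. n7.mk = false  [terminal]
12. n8.lim = -7  [terminal]
13. n6.tag = -1  [g.lim + C.sig - 1]
14. n1.cnt = 0  [S.sig * -2 + 38]
15. n9.tag = 10  [A.cnt * 2 + 10]
16. n10.mk = true  [terminal]
17. n9.sig = 11  [S.tag + 1]
18. n9.pre = 5  [5]
19. n0.sig = 29  [S₀.tag * -1 + 26]
20. n0.pre = 10  [S₁.pre + 5]

-1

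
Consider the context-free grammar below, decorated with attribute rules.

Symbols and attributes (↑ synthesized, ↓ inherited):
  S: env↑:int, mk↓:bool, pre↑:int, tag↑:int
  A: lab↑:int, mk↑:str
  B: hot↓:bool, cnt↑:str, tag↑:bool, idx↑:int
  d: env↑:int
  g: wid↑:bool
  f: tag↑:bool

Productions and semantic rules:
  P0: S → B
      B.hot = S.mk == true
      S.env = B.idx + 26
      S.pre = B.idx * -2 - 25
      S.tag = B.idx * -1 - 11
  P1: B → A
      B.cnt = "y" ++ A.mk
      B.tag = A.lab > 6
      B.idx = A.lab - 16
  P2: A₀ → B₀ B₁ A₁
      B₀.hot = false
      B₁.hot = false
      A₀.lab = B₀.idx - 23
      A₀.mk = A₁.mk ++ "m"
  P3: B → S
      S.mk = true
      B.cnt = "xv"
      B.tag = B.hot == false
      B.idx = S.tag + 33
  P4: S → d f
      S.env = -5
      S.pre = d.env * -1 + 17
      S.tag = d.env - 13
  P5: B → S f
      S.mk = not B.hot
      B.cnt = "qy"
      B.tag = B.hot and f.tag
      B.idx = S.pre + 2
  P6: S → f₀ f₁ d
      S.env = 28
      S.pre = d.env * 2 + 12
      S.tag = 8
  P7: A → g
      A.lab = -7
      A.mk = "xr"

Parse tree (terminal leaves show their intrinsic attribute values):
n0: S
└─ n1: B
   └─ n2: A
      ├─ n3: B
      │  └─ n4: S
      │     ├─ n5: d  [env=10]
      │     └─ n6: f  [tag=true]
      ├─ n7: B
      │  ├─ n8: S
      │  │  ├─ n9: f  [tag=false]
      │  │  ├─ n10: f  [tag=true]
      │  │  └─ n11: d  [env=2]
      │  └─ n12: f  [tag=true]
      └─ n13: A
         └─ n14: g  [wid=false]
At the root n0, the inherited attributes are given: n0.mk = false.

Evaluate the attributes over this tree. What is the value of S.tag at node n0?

-2

1. n0.mk = false  [given at root]
2. n1.hot = false  [S.mk == true]
3. n3.hot = false  [false]
4. n4.mk = true  [true]
5. n5.env = 10  [terminal]
6. n6.tag = true  [terminal]
7. n4.env = -5  [-5]
8. n4.pre = 7  [d.env * -1 + 17]
9. n4.tag = -3  [d.env - 13]
10. n3.cnt = "xv"  ["xv"]
11. n3.tag = true  [B.hot == false]
12. n3.idx = 30  [S.tag + 33]
13. n7.hot = false  [false]
14. n8.mk = true  [not B.hot]
15. n9.tag = false  [terminal]
16. n10.tag = true  [terminal]
17. n11.env = 2  [terminal]
18. n8.env = 28  [28]
19. n8.pre = 16  [d.env * 2 + 12]
20. n8.tag = 8  [8]
21. n12.tag = true  [terminal]
22. n7.cnt = "qy"  ["qy"]
23. n7.tag = false  [B.hot and f.tag]
24. n7.idx = 18  [S.pre + 2]
25. n14.wid = false  [terminal]
26. n13.lab = -7  [-7]
27. n13.mk = "xr"  ["xr"]
28. n2.lab = 7  [B₀.idx - 23]
29. n2.mk = "xrm"  [A₁.mk ++ "m"]
30. n1.cnt = "yxrm"  ["y" ++ A.mk]
31. n1.tag = true  [A.lab > 6]
32. n1.idx = -9  [A.lab - 16]
33. n0.env = 17  [B.idx + 26]
34. n0.pre = -7  [B.idx * -2 - 25]
35. n0.tag = -2  [B.idx * -1 - 11]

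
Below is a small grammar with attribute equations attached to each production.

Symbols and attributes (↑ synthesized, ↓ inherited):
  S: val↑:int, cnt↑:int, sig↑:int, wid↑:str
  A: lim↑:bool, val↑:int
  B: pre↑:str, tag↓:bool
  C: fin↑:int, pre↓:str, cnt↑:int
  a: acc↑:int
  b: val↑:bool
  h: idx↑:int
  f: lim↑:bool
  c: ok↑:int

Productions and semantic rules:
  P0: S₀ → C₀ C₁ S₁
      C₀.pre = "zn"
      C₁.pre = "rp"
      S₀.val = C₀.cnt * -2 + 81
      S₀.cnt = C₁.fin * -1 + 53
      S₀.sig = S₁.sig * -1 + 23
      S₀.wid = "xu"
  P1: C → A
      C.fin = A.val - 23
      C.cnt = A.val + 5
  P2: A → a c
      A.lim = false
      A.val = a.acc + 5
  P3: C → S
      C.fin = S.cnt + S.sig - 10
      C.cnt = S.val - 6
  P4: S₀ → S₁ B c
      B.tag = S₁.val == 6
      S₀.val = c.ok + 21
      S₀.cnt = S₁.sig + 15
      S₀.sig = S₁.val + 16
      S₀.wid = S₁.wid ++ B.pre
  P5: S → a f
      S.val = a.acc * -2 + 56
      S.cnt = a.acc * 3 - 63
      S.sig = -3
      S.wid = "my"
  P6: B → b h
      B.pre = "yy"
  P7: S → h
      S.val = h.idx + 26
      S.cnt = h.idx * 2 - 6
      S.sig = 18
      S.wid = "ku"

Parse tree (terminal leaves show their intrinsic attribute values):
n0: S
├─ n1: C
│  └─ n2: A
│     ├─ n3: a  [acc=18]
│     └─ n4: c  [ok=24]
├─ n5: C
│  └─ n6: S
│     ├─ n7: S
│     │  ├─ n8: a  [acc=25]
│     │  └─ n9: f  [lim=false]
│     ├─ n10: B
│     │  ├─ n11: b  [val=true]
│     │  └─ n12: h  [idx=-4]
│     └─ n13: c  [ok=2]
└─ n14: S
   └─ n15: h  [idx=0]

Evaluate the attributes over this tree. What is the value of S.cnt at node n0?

29

1. n1.pre = "zn"  ["zn"]
2. n3.acc = 18  [terminal]
3. n4.ok = 24  [terminal]
4. n2.lim = false  [false]
5. n2.val = 23  [a.acc + 5]
6. n1.fin = 0  [A.val - 23]
7. n1.cnt = 28  [A.val + 5]
8. n5.pre = "rp"  ["rp"]
9. n8.acc = 25  [terminal]
10. n9.lim = false  [terminal]
11. n7.val = 6  [a.acc * -2 + 56]
12. n7.cnt = 12  [a.acc * 3 - 63]
13. n7.sig = -3  [-3]
14. n7.wid = "my"  ["my"]
15. n10.tag = true  [S₁.val == 6]
16. n11.val = true  [terminal]
17. n12.idx = -4  [terminal]
18. n10.pre = "yy"  ["yy"]
19. n13.ok = 2  [terminal]
20. n6.val = 23  [c.ok + 21]
21. n6.cnt = 12  [S₁.sig + 15]
22. n6.sig = 22  [S₁.val + 16]
23. n6.wid = "myyy"  [S₁.wid ++ B.pre]
24. n5.fin = 24  [S.cnt + S.sig - 10]
25. n5.cnt = 17  [S.val - 6]
26. n15.idx = 0  [terminal]
27. n14.val = 26  [h.idx + 26]
28. n14.cnt = -6  [h.idx * 2 - 6]
29. n14.sig = 18  [18]
30. n14.wid = "ku"  ["ku"]
31. n0.val = 25  [C₀.cnt * -2 + 81]
32. n0.cnt = 29  [C₁.fin * -1 + 53]
33. n0.sig = 5  [S₁.sig * -1 + 23]
34. n0.wid = "xu"  ["xu"]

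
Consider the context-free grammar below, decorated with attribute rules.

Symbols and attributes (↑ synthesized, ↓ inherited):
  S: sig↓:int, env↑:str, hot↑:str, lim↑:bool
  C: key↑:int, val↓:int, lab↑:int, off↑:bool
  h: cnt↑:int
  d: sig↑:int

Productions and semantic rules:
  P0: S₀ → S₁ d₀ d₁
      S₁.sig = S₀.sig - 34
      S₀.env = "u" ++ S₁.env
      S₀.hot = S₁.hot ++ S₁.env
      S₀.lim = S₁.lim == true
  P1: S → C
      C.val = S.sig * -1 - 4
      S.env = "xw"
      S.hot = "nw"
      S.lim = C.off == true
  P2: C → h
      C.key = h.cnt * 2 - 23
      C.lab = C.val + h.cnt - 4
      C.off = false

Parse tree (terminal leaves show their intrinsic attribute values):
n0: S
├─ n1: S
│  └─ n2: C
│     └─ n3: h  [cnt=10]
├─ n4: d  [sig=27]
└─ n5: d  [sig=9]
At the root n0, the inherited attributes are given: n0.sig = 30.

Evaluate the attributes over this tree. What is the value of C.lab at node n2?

1. n0.sig = 30  [given at root]
2. n1.sig = -4  [S₀.sig - 34]
3. n2.val = 0  [S.sig * -1 - 4]
4. n3.cnt = 10  [terminal]
5. n2.key = -3  [h.cnt * 2 - 23]
6. n2.lab = 6  [C.val + h.cnt - 4]
7. n2.off = false  [false]
8. n1.env = "xw"  ["xw"]
9. n1.hot = "nw"  ["nw"]
10. n1.lim = false  [C.off == true]
11. n4.sig = 27  [terminal]
12. n5.sig = 9  [terminal]
13. n0.env = "uxw"  ["u" ++ S₁.env]
14. n0.hot = "nwxw"  [S₁.hot ++ S₁.env]
15. n0.lim = false  [S₁.lim == true]

6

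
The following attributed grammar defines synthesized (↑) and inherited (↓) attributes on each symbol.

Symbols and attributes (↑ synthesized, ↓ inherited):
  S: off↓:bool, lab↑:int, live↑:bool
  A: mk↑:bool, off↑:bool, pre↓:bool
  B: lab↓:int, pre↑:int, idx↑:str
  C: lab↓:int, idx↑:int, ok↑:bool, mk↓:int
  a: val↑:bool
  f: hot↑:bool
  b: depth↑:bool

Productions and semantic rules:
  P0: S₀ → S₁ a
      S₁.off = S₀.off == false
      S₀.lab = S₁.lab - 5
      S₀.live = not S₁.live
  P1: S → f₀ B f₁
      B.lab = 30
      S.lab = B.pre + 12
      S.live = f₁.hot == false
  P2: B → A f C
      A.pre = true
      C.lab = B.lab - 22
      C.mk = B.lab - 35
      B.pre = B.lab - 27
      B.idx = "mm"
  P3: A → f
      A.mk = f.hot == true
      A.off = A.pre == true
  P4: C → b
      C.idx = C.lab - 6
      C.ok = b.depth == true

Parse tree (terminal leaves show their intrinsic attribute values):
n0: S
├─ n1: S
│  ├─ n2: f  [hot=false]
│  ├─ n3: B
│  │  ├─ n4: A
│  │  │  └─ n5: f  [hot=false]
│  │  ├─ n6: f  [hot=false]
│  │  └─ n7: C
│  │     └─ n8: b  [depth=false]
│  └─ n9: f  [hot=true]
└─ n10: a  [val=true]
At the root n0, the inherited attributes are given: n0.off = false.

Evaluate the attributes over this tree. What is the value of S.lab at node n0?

10

1. n0.off = false  [given at root]
2. n1.off = true  [S₀.off == false]
3. n2.hot = false  [terminal]
4. n3.lab = 30  [30]
5. n4.pre = true  [true]
6. n5.hot = false  [terminal]
7. n4.mk = false  [f.hot == true]
8. n4.off = true  [A.pre == true]
9. n6.hot = false  [terminal]
10. n7.lab = 8  [B.lab - 22]
11. n7.mk = -5  [B.lab - 35]
12. n8.depth = false  [terminal]
13. n7.idx = 2  [C.lab - 6]
14. n7.ok = false  [b.depth == true]
15. n3.pre = 3  [B.lab - 27]
16. n3.idx = "mm"  ["mm"]
17. n9.hot = true  [terminal]
18. n1.lab = 15  [B.pre + 12]
19. n1.live = false  [f₁.hot == false]
20. n10.val = true  [terminal]
21. n0.lab = 10  [S₁.lab - 5]
22. n0.live = true  [not S₁.live]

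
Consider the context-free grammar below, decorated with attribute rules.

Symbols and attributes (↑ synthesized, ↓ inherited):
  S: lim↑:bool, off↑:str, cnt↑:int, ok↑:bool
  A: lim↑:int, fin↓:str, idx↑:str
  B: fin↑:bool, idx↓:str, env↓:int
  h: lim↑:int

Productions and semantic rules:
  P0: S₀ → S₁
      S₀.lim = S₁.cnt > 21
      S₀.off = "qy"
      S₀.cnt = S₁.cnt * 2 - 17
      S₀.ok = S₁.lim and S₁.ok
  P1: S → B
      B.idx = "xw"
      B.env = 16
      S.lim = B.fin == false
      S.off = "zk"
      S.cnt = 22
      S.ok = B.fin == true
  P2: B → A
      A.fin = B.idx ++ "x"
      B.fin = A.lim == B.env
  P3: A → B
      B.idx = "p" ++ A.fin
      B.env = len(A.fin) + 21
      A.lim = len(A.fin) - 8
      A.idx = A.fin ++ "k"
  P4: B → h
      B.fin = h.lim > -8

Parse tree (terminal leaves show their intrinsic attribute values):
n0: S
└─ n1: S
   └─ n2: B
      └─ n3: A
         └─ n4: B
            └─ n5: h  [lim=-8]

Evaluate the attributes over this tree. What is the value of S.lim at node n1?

1. n2.idx = "xw"  ["xw"]
2. n2.env = 16  [16]
3. n3.fin = "xwx"  [B.idx ++ "x"]
4. n4.idx = "pxwx"  ["p" ++ A.fin]
5. n4.env = 24  [len(A.fin) + 21]
6. n5.lim = -8  [terminal]
7. n4.fin = false  [h.lim > -8]
8. n3.lim = -5  [len(A.fin) - 8]
9. n3.idx = "xwxk"  [A.fin ++ "k"]
10. n2.fin = false  [A.lim == B.env]
11. n1.lim = true  [B.fin == false]
12. n1.off = "zk"  ["zk"]
13. n1.cnt = 22  [22]
14. n1.ok = false  [B.fin == true]
15. n0.lim = true  [S₁.cnt > 21]
16. n0.off = "qy"  ["qy"]
17. n0.cnt = 27  [S₁.cnt * 2 - 17]
18. n0.ok = false  [S₁.lim and S₁.ok]

true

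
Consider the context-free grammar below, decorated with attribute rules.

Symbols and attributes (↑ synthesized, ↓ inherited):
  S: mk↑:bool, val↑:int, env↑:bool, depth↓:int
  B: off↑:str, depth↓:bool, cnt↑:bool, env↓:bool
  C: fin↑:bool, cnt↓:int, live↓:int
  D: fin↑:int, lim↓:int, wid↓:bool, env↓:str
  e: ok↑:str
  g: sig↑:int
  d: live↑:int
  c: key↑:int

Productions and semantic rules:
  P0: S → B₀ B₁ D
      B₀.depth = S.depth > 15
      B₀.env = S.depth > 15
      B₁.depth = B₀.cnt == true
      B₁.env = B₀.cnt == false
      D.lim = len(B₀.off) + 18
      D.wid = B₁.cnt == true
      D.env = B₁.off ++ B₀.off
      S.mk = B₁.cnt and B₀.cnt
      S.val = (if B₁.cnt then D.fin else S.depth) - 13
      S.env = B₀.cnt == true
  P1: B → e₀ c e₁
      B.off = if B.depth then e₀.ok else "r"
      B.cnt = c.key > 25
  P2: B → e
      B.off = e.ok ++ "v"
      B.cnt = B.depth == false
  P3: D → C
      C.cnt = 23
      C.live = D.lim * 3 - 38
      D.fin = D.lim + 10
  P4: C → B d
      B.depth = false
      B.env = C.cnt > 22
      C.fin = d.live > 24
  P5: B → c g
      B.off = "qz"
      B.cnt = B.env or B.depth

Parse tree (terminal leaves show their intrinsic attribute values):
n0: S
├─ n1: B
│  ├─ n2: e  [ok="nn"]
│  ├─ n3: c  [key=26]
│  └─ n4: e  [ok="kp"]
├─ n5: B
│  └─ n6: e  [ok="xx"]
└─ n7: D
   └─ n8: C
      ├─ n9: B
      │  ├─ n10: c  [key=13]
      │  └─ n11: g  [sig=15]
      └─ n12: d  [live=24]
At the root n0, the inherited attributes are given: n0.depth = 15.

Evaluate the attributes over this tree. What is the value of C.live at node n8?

19

1. n0.depth = 15  [given at root]
2. n1.depth = false  [S.depth > 15]
3. n1.env = false  [S.depth > 15]
4. n2.ok = "nn"  [terminal]
5. n3.key = 26  [terminal]
6. n4.ok = "kp"  [terminal]
7. n1.off = "r"  [if B.depth then e₀.ok else "r"]
8. n1.cnt = true  [c.key > 25]
9. n5.depth = true  [B₀.cnt == true]
10. n5.env = false  [B₀.cnt == false]
11. n6.ok = "xx"  [terminal]
12. n5.off = "xxv"  [e.ok ++ "v"]
13. n5.cnt = false  [B.depth == false]
14. n7.lim = 19  [len(B₀.off) + 18]
15. n7.wid = false  [B₁.cnt == true]
16. n7.env = "xxvr"  [B₁.off ++ B₀.off]
17. n8.cnt = 23  [23]
18. n8.live = 19  [D.lim * 3 - 38]
19. n9.depth = false  [false]
20. n9.env = true  [C.cnt > 22]
21. n10.key = 13  [terminal]
22. n11.sig = 15  [terminal]
23. n9.off = "qz"  ["qz"]
24. n9.cnt = true  [B.env or B.depth]
25. n12.live = 24  [terminal]
26. n8.fin = false  [d.live > 24]
27. n7.fin = 29  [D.lim + 10]
28. n0.mk = false  [B₁.cnt and B₀.cnt]
29. n0.val = 2  [(if B₁.cnt then D.fin else S.depth) - 13]
30. n0.env = true  [B₀.cnt == true]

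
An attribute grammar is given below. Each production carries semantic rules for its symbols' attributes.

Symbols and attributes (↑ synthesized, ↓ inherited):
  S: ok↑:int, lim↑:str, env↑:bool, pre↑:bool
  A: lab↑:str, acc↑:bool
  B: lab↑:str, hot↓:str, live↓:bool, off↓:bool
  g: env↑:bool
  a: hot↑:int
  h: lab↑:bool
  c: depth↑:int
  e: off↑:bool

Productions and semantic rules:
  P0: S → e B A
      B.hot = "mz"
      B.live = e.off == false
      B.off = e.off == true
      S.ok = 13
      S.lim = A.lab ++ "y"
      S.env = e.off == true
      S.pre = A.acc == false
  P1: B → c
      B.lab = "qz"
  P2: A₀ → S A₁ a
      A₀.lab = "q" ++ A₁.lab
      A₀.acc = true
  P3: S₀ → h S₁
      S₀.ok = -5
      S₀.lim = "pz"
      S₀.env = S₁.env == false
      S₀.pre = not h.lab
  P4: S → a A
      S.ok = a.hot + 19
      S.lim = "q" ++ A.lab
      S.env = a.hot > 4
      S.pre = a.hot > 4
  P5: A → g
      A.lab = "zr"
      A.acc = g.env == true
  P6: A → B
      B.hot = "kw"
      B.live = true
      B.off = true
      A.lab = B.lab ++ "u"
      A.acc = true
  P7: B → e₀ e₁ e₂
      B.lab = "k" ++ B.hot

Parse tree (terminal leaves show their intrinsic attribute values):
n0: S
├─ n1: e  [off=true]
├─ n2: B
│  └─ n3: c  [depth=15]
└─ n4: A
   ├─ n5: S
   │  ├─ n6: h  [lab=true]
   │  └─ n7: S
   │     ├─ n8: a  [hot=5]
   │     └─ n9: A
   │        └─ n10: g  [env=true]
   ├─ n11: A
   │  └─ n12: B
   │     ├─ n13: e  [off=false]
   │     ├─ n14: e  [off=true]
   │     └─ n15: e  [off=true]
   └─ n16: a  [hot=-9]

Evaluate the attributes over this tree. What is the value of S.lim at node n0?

1. n1.off = true  [terminal]
2. n2.hot = "mz"  ["mz"]
3. n2.live = false  [e.off == false]
4. n2.off = true  [e.off == true]
5. n3.depth = 15  [terminal]
6. n2.lab = "qz"  ["qz"]
7. n6.lab = true  [terminal]
8. n8.hot = 5  [terminal]
9. n10.env = true  [terminal]
10. n9.lab = "zr"  ["zr"]
11. n9.acc = true  [g.env == true]
12. n7.ok = 24  [a.hot + 19]
13. n7.lim = "qzr"  ["q" ++ A.lab]
14. n7.env = true  [a.hot > 4]
15. n7.pre = true  [a.hot > 4]
16. n5.ok = -5  [-5]
17. n5.lim = "pz"  ["pz"]
18. n5.env = false  [S₁.env == false]
19. n5.pre = false  [not h.lab]
20. n12.hot = "kw"  ["kw"]
21. n12.live = true  [true]
22. n12.off = true  [true]
23. n13.off = false  [terminal]
24. n14.off = true  [terminal]
25. n15.off = true  [terminal]
26. n12.lab = "kkw"  ["k" ++ B.hot]
27. n11.lab = "kkwu"  [B.lab ++ "u"]
28. n11.acc = true  [true]
29. n16.hot = -9  [terminal]
30. n4.lab = "qkkwu"  ["q" ++ A₁.lab]
31. n4.acc = true  [true]
32. n0.ok = 13  [13]
33. n0.lim = "qkkwuy"  [A.lab ++ "y"]
34. n0.env = true  [e.off == true]
35. n0.pre = false  [A.acc == false]

"qkkwuy"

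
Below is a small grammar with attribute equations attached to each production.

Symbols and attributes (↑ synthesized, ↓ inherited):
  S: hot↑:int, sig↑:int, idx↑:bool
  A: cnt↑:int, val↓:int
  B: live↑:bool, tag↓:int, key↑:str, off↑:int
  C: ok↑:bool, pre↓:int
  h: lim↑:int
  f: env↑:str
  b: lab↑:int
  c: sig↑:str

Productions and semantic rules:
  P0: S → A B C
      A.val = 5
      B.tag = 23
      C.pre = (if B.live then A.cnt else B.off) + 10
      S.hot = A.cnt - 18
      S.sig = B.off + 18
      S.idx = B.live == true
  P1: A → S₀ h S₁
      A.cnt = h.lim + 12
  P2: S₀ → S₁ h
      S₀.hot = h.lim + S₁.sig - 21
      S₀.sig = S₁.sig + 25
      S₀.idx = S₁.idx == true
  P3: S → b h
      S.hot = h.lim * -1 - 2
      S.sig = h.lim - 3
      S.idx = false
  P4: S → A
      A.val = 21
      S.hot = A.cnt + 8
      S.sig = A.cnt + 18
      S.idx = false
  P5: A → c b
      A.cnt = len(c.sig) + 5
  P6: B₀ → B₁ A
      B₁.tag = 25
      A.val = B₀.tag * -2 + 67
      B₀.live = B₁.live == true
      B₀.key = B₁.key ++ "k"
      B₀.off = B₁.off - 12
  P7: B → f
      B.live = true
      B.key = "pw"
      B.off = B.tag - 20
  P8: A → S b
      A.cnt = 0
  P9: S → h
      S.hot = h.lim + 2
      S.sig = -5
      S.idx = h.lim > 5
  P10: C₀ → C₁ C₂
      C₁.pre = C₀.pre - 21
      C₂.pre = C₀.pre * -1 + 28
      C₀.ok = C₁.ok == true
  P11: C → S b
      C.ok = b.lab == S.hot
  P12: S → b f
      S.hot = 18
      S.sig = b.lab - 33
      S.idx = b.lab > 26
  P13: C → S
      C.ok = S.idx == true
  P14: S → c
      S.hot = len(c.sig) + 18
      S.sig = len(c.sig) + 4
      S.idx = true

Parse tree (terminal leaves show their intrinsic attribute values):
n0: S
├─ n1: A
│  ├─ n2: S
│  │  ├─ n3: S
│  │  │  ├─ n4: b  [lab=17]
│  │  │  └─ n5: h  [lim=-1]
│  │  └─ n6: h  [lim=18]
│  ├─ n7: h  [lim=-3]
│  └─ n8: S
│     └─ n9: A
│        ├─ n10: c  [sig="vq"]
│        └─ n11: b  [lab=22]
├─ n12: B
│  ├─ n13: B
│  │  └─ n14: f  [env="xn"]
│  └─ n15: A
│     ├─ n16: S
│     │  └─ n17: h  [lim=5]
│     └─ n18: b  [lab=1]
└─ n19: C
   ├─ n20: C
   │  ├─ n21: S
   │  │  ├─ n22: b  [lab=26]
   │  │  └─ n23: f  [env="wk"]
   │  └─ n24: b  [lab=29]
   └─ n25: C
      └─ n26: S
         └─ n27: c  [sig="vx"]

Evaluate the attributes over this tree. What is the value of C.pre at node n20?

-2

1. n1.val = 5  [5]
2. n4.lab = 17  [terminal]
3. n5.lim = -1  [terminal]
4. n3.hot = -1  [h.lim * -1 - 2]
5. n3.sig = -4  [h.lim - 3]
6. n3.idx = false  [false]
7. n6.lim = 18  [terminal]
8. n2.hot = -7  [h.lim + S₁.sig - 21]
9. n2.sig = 21  [S₁.sig + 25]
10. n2.idx = false  [S₁.idx == true]
11. n7.lim = -3  [terminal]
12. n9.val = 21  [21]
13. n10.sig = "vq"  [terminal]
14. n11.lab = 22  [terminal]
15. n9.cnt = 7  [len(c.sig) + 5]
16. n8.hot = 15  [A.cnt + 8]
17. n8.sig = 25  [A.cnt + 18]
18. n8.idx = false  [false]
19. n1.cnt = 9  [h.lim + 12]
20. n12.tag = 23  [23]
21. n13.tag = 25  [25]
22. n14.env = "xn"  [terminal]
23. n13.live = true  [true]
24. n13.key = "pw"  ["pw"]
25. n13.off = 5  [B.tag - 20]
26. n15.val = 21  [B₀.tag * -2 + 67]
27. n17.lim = 5  [terminal]
28. n16.hot = 7  [h.lim + 2]
29. n16.sig = -5  [-5]
30. n16.idx = false  [h.lim > 5]
31. n18.lab = 1  [terminal]
32. n15.cnt = 0  [0]
33. n12.live = true  [B₁.live == true]
34. n12.key = "pwk"  [B₁.key ++ "k"]
35. n12.off = -7  [B₁.off - 12]
36. n19.pre = 19  [(if B.live then A.cnt else B.off) + 10]
37. n20.pre = -2  [C₀.pre - 21]
38. n22.lab = 26  [terminal]
39. n23.env = "wk"  [terminal]
40. n21.hot = 18  [18]
41. n21.sig = -7  [b.lab - 33]
42. n21.idx = false  [b.lab > 26]
43. n24.lab = 29  [terminal]
44. n20.ok = false  [b.lab == S.hot]
45. n25.pre = 9  [C₀.pre * -1 + 28]
46. n27.sig = "vx"  [terminal]
47. n26.hot = 20  [len(c.sig) + 18]
48. n26.sig = 6  [len(c.sig) + 4]
49. n26.idx = true  [true]
50. n25.ok = true  [S.idx == true]
51. n19.ok = false  [C₁.ok == true]
52. n0.hot = -9  [A.cnt - 18]
53. n0.sig = 11  [B.off + 18]
54. n0.idx = true  [B.live == true]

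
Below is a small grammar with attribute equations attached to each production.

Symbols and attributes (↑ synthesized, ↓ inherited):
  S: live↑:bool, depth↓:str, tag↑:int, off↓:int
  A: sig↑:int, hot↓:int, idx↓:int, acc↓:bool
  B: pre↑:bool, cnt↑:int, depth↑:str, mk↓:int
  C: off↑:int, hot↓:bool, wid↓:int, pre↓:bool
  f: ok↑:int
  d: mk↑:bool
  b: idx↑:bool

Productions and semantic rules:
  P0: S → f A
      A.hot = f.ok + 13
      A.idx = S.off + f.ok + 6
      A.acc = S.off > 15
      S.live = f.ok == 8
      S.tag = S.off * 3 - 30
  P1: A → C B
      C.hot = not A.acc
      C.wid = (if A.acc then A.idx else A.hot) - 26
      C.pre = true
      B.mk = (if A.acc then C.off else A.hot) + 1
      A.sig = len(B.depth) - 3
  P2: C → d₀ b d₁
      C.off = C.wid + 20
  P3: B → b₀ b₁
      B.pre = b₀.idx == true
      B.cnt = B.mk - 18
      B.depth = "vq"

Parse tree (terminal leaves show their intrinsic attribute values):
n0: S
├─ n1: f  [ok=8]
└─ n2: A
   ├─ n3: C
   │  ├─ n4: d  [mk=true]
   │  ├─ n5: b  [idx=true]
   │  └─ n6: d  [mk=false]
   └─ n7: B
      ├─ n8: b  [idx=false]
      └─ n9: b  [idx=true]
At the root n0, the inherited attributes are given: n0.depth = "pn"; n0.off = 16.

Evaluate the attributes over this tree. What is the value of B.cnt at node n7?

7

1. n0.depth = "pn"  [given at root]
2. n0.off = 16  [given at root]
3. n1.ok = 8  [terminal]
4. n2.hot = 21  [f.ok + 13]
5. n2.idx = 30  [S.off + f.ok + 6]
6. n2.acc = true  [S.off > 15]
7. n3.hot = false  [not A.acc]
8. n3.wid = 4  [(if A.acc then A.idx else A.hot) - 26]
9. n3.pre = true  [true]
10. n4.mk = true  [terminal]
11. n5.idx = true  [terminal]
12. n6.mk = false  [terminal]
13. n3.off = 24  [C.wid + 20]
14. n7.mk = 25  [(if A.acc then C.off else A.hot) + 1]
15. n8.idx = false  [terminal]
16. n9.idx = true  [terminal]
17. n7.pre = false  [b₀.idx == true]
18. n7.cnt = 7  [B.mk - 18]
19. n7.depth = "vq"  ["vq"]
20. n2.sig = -1  [len(B.depth) - 3]
21. n0.live = true  [f.ok == 8]
22. n0.tag = 18  [S.off * 3 - 30]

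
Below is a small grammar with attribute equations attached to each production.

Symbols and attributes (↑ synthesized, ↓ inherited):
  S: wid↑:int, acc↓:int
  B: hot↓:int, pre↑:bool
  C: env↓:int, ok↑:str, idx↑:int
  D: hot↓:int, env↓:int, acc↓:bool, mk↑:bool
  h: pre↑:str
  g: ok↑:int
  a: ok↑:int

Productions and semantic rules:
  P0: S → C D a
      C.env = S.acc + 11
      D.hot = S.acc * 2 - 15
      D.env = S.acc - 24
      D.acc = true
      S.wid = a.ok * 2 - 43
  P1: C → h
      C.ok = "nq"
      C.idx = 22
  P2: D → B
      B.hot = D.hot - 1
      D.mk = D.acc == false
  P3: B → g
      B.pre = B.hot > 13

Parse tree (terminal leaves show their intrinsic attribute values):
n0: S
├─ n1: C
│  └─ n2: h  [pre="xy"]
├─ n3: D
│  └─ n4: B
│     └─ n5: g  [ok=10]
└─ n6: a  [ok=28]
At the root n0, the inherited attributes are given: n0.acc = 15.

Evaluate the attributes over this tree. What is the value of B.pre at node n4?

true

1. n0.acc = 15  [given at root]
2. n1.env = 26  [S.acc + 11]
3. n2.pre = "xy"  [terminal]
4. n1.ok = "nq"  ["nq"]
5. n1.idx = 22  [22]
6. n3.hot = 15  [S.acc * 2 - 15]
7. n3.env = -9  [S.acc - 24]
8. n3.acc = true  [true]
9. n4.hot = 14  [D.hot - 1]
10. n5.ok = 10  [terminal]
11. n4.pre = true  [B.hot > 13]
12. n3.mk = false  [D.acc == false]
13. n6.ok = 28  [terminal]
14. n0.wid = 13  [a.ok * 2 - 43]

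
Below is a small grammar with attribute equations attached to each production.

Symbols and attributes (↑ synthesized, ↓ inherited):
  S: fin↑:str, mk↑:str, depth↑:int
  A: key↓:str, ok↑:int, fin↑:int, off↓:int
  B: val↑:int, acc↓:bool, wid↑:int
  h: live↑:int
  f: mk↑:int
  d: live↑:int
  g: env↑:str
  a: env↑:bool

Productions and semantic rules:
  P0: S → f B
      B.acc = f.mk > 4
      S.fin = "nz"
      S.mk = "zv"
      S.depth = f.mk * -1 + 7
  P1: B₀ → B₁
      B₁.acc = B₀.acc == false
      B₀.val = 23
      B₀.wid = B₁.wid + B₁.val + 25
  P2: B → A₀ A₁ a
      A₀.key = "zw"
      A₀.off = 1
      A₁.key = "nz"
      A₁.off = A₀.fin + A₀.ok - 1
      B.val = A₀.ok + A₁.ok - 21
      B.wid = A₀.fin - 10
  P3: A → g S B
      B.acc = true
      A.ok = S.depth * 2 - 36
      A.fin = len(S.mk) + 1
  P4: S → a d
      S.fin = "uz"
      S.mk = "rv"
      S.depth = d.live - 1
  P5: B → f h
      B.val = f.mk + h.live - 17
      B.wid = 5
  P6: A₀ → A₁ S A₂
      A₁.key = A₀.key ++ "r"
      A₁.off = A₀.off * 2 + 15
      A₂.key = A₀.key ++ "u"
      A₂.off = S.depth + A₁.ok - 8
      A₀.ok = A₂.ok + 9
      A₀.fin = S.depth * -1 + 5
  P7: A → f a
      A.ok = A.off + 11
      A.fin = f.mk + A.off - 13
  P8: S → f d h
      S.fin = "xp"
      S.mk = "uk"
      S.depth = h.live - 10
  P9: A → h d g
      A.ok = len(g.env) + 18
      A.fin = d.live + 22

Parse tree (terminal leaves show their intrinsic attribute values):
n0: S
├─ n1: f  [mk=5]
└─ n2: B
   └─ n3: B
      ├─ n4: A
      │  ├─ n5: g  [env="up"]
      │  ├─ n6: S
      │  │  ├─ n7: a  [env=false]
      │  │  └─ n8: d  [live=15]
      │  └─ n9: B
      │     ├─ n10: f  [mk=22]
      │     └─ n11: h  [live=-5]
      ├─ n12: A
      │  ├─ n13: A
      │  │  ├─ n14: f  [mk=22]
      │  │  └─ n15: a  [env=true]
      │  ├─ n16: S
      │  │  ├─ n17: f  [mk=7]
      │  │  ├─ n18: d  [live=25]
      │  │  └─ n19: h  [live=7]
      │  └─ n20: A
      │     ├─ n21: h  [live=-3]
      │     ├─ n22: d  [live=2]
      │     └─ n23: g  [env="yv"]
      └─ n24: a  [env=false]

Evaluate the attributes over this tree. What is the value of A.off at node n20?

1. n1.mk = 5  [terminal]
2. n2.acc = true  [f.mk > 4]
3. n3.acc = false  [B₀.acc == false]
4. n4.key = "zw"  ["zw"]
5. n4.off = 1  [1]
6. n5.env = "up"  [terminal]
7. n7.env = false  [terminal]
8. n8.live = 15  [terminal]
9. n6.fin = "uz"  ["uz"]
10. n6.mk = "rv"  ["rv"]
11. n6.depth = 14  [d.live - 1]
12. n9.acc = true  [true]
13. n10.mk = 22  [terminal]
14. n11.live = -5  [terminal]
15. n9.val = 0  [f.mk + h.live - 17]
16. n9.wid = 5  [5]
17. n4.ok = -8  [S.depth * 2 - 36]
18. n4.fin = 3  [len(S.mk) + 1]
19. n12.key = "nz"  ["nz"]
20. n12.off = -6  [A₀.fin + A₀.ok - 1]
21. n13.key = "nzr"  [A₀.key ++ "r"]
22. n13.off = 3  [A₀.off * 2 + 15]
23. n14.mk = 22  [terminal]
24. n15.env = true  [terminal]
25. n13.ok = 14  [A.off + 11]
26. n13.fin = 12  [f.mk + A.off - 13]
27. n17.mk = 7  [terminal]
28. n18.live = 25  [terminal]
29. n19.live = 7  [terminal]
30. n16.fin = "xp"  ["xp"]
31. n16.mk = "uk"  ["uk"]
32. n16.depth = -3  [h.live - 10]
33. n20.key = "nzu"  [A₀.key ++ "u"]
34. n20.off = 3  [S.depth + A₁.ok - 8]
35. n21.live = -3  [terminal]
36. n22.live = 2  [terminal]
37. n23.env = "yv"  [terminal]
38. n20.ok = 20  [len(g.env) + 18]
39. n20.fin = 24  [d.live + 22]
40. n12.ok = 29  [A₂.ok + 9]
41. n12.fin = 8  [S.depth * -1 + 5]
42. n24.env = false  [terminal]
43. n3.val = 0  [A₀.ok + A₁.ok - 21]
44. n3.wid = -7  [A₀.fin - 10]
45. n2.val = 23  [23]
46. n2.wid = 18  [B₁.wid + B₁.val + 25]
47. n0.fin = "nz"  ["nz"]
48. n0.mk = "zv"  ["zv"]
49. n0.depth = 2  [f.mk * -1 + 7]

3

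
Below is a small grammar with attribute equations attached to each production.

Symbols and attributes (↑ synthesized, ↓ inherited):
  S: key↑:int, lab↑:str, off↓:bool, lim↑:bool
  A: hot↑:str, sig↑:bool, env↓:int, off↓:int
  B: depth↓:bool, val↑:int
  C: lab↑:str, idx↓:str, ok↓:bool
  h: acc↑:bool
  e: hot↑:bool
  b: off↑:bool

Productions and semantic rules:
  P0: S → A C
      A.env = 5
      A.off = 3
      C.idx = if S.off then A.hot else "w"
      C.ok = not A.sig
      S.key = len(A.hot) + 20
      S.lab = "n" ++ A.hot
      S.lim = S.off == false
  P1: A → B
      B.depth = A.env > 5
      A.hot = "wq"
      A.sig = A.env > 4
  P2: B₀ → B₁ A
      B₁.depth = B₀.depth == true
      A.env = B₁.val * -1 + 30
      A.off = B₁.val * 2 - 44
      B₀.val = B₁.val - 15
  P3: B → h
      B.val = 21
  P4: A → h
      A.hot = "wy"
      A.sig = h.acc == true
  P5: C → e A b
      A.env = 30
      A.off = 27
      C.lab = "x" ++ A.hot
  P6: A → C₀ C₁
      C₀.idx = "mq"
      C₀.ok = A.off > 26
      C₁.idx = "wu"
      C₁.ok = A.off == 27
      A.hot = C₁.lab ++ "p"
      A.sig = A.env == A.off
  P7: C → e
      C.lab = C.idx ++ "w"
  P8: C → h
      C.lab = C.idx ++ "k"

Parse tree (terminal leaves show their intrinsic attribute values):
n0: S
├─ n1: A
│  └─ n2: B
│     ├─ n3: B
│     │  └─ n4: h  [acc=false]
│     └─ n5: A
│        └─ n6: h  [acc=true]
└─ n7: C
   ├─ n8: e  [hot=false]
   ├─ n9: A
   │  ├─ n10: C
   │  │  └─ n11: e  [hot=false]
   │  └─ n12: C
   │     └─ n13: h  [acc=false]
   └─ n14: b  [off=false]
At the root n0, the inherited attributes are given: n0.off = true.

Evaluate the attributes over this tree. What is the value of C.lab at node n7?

"xwukp"

1. n0.off = true  [given at root]
2. n1.env = 5  [5]
3. n1.off = 3  [3]
4. n2.depth = false  [A.env > 5]
5. n3.depth = false  [B₀.depth == true]
6. n4.acc = false  [terminal]
7. n3.val = 21  [21]
8. n5.env = 9  [B₁.val * -1 + 30]
9. n5.off = -2  [B₁.val * 2 - 44]
10. n6.acc = true  [terminal]
11. n5.hot = "wy"  ["wy"]
12. n5.sig = true  [h.acc == true]
13. n2.val = 6  [B₁.val - 15]
14. n1.hot = "wq"  ["wq"]
15. n1.sig = true  [A.env > 4]
16. n7.idx = "wq"  [if S.off then A.hot else "w"]
17. n7.ok = false  [not A.sig]
18. n8.hot = false  [terminal]
19. n9.env = 30  [30]
20. n9.off = 27  [27]
21. n10.idx = "mq"  ["mq"]
22. n10.ok = true  [A.off > 26]
23. n11.hot = false  [terminal]
24. n10.lab = "mqw"  [C.idx ++ "w"]
25. n12.idx = "wu"  ["wu"]
26. n12.ok = true  [A.off == 27]
27. n13.acc = false  [terminal]
28. n12.lab = "wuk"  [C.idx ++ "k"]
29. n9.hot = "wukp"  [C₁.lab ++ "p"]
30. n9.sig = false  [A.env == A.off]
31. n14.off = false  [terminal]
32. n7.lab = "xwukp"  ["x" ++ A.hot]
33. n0.key = 22  [len(A.hot) + 20]
34. n0.lab = "nwq"  ["n" ++ A.hot]
35. n0.lim = false  [S.off == false]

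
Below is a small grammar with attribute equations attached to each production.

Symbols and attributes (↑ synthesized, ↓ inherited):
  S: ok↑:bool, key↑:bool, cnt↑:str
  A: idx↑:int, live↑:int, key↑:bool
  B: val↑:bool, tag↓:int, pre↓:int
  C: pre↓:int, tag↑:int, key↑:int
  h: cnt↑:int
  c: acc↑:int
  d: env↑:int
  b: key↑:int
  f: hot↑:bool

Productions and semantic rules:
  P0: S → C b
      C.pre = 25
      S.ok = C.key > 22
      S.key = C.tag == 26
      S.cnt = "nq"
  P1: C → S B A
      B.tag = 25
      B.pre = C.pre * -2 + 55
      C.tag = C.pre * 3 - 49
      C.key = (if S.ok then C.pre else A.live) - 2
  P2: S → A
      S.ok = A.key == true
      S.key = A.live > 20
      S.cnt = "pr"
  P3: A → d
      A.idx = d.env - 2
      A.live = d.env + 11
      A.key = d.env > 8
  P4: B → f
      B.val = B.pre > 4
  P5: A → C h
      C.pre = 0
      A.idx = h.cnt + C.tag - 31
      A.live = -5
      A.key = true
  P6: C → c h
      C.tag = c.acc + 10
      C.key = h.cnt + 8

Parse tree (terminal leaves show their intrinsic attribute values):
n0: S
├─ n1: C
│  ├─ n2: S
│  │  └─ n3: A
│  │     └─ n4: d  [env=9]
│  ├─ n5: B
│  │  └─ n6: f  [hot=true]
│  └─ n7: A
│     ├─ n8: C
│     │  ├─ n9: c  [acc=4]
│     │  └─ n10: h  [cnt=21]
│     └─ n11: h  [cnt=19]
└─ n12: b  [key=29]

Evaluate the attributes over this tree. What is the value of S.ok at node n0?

true

1. n1.pre = 25  [25]
2. n4.env = 9  [terminal]
3. n3.idx = 7  [d.env - 2]
4. n3.live = 20  [d.env + 11]
5. n3.key = true  [d.env > 8]
6. n2.ok = true  [A.key == true]
7. n2.key = false  [A.live > 20]
8. n2.cnt = "pr"  ["pr"]
9. n5.tag = 25  [25]
10. n5.pre = 5  [C.pre * -2 + 55]
11. n6.hot = true  [terminal]
12. n5.val = true  [B.pre > 4]
13. n8.pre = 0  [0]
14. n9.acc = 4  [terminal]
15. n10.cnt = 21  [terminal]
16. n8.tag = 14  [c.acc + 10]
17. n8.key = 29  [h.cnt + 8]
18. n11.cnt = 19  [terminal]
19. n7.idx = 2  [h.cnt + C.tag - 31]
20. n7.live = -5  [-5]
21. n7.key = true  [true]
22. n1.tag = 26  [C.pre * 3 - 49]
23. n1.key = 23  [(if S.ok then C.pre else A.live) - 2]
24. n12.key = 29  [terminal]
25. n0.ok = true  [C.key > 22]
26. n0.key = true  [C.tag == 26]
27. n0.cnt = "nq"  ["nq"]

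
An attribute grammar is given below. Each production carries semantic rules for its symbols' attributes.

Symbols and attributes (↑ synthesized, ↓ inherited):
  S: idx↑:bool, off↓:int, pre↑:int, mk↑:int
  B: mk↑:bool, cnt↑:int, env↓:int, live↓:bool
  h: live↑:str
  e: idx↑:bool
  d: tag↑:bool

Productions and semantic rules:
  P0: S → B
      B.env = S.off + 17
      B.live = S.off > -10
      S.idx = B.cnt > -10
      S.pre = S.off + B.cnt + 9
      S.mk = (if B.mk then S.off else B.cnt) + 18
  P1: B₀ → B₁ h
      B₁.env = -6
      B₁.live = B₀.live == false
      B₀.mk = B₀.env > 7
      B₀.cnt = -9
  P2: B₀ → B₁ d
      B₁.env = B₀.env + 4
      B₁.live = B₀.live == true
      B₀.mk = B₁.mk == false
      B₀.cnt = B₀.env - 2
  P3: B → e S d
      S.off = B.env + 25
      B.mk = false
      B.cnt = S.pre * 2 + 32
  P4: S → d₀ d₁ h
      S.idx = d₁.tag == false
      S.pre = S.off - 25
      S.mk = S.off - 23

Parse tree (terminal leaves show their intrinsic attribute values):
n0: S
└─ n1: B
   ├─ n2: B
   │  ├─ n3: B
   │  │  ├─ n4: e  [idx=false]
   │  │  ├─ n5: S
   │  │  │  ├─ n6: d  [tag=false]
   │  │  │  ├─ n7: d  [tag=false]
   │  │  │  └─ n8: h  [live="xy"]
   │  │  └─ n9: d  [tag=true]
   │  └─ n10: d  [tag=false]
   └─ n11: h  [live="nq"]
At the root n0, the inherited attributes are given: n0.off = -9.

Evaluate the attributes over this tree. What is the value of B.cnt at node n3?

1. n0.off = -9  [given at root]
2. n1.env = 8  [S.off + 17]
3. n1.live = true  [S.off > -10]
4. n2.env = -6  [-6]
5. n2.live = false  [B₀.live == false]
6. n3.env = -2  [B₀.env + 4]
7. n3.live = false  [B₀.live == true]
8. n4.idx = false  [terminal]
9. n5.off = 23  [B.env + 25]
10. n6.tag = false  [terminal]
11. n7.tag = false  [terminal]
12. n8.live = "xy"  [terminal]
13. n5.idx = true  [d₁.tag == false]
14. n5.pre = -2  [S.off - 25]
15. n5.mk = 0  [S.off - 23]
16. n9.tag = true  [terminal]
17. n3.mk = false  [false]
18. n3.cnt = 28  [S.pre * 2 + 32]
19. n10.tag = false  [terminal]
20. n2.mk = true  [B₁.mk == false]
21. n2.cnt = -8  [B₀.env - 2]
22. n11.live = "nq"  [terminal]
23. n1.mk = true  [B₀.env > 7]
24. n1.cnt = -9  [-9]
25. n0.idx = true  [B.cnt > -10]
26. n0.pre = -9  [S.off + B.cnt + 9]
27. n0.mk = 9  [(if B.mk then S.off else B.cnt) + 18]

28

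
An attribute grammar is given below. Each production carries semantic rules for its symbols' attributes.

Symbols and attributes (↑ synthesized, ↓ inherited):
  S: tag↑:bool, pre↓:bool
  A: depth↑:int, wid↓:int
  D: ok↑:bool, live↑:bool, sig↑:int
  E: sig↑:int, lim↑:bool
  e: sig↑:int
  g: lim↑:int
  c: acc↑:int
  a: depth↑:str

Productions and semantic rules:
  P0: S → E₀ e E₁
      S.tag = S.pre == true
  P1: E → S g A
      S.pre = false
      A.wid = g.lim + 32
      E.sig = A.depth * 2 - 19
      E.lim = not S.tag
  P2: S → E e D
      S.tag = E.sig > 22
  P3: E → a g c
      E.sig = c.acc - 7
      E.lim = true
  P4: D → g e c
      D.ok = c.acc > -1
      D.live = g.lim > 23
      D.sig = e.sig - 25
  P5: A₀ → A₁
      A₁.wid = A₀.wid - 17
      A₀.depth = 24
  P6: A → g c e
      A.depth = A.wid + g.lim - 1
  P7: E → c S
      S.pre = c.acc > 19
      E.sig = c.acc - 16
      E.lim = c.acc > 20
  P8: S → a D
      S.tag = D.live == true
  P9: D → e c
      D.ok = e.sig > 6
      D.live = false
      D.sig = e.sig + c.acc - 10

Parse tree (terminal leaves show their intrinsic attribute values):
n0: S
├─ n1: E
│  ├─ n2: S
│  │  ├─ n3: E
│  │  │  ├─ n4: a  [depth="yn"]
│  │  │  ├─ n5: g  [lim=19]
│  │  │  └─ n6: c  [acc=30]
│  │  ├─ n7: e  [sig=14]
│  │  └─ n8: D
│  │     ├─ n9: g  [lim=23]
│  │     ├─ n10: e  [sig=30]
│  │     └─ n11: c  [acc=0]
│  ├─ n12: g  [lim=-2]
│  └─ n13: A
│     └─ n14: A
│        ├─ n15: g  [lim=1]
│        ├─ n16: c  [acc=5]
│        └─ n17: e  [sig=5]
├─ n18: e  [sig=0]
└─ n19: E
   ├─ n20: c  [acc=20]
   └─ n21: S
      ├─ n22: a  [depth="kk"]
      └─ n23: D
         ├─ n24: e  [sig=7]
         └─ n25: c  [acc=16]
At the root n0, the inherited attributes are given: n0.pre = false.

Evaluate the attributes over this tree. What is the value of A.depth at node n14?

1. n0.pre = false  [given at root]
2. n2.pre = false  [false]
3. n4.depth = "yn"  [terminal]
4. n5.lim = 19  [terminal]
5. n6.acc = 30  [terminal]
6. n3.sig = 23  [c.acc - 7]
7. n3.lim = true  [true]
8. n7.sig = 14  [terminal]
9. n9.lim = 23  [terminal]
10. n10.sig = 30  [terminal]
11. n11.acc = 0  [terminal]
12. n8.ok = true  [c.acc > -1]
13. n8.live = false  [g.lim > 23]
14. n8.sig = 5  [e.sig - 25]
15. n2.tag = true  [E.sig > 22]
16. n12.lim = -2  [terminal]
17. n13.wid = 30  [g.lim + 32]
18. n14.wid = 13  [A₀.wid - 17]
19. n15.lim = 1  [terminal]
20. n16.acc = 5  [terminal]
21. n17.sig = 5  [terminal]
22. n14.depth = 13  [A.wid + g.lim - 1]
23. n13.depth = 24  [24]
24. n1.sig = 29  [A.depth * 2 - 19]
25. n1.lim = false  [not S.tag]
26. n18.sig = 0  [terminal]
27. n20.acc = 20  [terminal]
28. n21.pre = true  [c.acc > 19]
29. n22.depth = "kk"  [terminal]
30. n24.sig = 7  [terminal]
31. n25.acc = 16  [terminal]
32. n23.ok = true  [e.sig > 6]
33. n23.live = false  [false]
34. n23.sig = 13  [e.sig + c.acc - 10]
35. n21.tag = false  [D.live == true]
36. n19.sig = 4  [c.acc - 16]
37. n19.lim = false  [c.acc > 20]
38. n0.tag = false  [S.pre == true]

13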